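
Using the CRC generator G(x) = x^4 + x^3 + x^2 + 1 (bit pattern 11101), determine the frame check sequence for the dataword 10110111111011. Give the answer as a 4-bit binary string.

Append 4 zeros: 101101111110110000. Divide by 11101 (XOR where the leading bit is 1):
  pos 0: 10110 XOR 11101 = 01011
  pos 1: 10111 XOR 11101 = 01010
  pos 2: 10101 XOR 11101 = 01000
  pos 3: 10001 XOR 11101 = 01100
  pos 4: 11001 XOR 11101 = 00100
  pos 6: 10011 XOR 11101 = 01110
  pos 7: 11100 XOR 11101 = 00001
  pos 11: 11100 XOR 11101 = 00001
Remainder (last 4 bits) = 0100. This is the CRC / FCS.

0100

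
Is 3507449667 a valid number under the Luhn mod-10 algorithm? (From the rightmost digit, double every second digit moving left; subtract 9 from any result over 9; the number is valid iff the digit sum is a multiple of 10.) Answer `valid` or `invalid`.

invalid

From the right, keep odd positions and double even positions (subtract 9 from any doubled value over 9):
  doubled (positions 2,4,...): 3 9 8 0 6 → sum 26
  kept (positions 1,3,...): 7 6 4 7 5 → sum 29
Total = 55.
55 mod 10 = 5, so the number is invalid.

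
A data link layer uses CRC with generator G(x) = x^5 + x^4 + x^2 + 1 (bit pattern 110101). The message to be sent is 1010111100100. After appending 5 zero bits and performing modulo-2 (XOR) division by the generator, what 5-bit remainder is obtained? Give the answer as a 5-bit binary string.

10110

Append 5 zeros: 101011110010000000. Divide by 110101 (XOR where the leading bit is 1):
  pos 0: 101011 XOR 110101 = 011110
  pos 1: 111101 XOR 110101 = 001000
  pos 3: 100010 XOR 110101 = 010111
  pos 4: 101110 XOR 110101 = 011011
  pos 5: 110111 XOR 110101 = 000010
  pos 9: 100000 XOR 110101 = 010101
  pos 10: 101010 XOR 110101 = 011111
  pos 11: 111110 XOR 110101 = 001011
Remainder (last 5 bits) = 10110. This is the CRC / FCS.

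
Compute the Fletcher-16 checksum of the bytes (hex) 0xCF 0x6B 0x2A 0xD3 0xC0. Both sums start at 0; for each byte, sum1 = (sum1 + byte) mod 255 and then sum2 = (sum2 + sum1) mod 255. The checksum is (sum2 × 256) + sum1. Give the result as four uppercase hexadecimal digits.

Running sums (mod 255):
  after byte 0 (0xCF): sum1=207, sum2=207
  after byte 1 (0x6B): sum1=59, sum2=11
  after byte 2 (0x2A): sum1=101, sum2=112
  after byte 3 (0xD3): sum1=57, sum2=169
  after byte 4 (0xC0): sum1=249, sum2=163
Checksum = sum2·256 + sum1 = 163·256 + 249 = 41977 = 0xA3F9.

A3F9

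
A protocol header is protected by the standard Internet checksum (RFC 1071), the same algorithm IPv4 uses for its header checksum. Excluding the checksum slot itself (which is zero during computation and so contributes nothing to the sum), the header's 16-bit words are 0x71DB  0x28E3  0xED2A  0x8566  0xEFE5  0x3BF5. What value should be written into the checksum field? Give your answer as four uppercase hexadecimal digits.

One's-complement addition (fold any carry out of bit 15 back into bit 0):
  0x71DB + 0x28E3 = 0x09ABE
  0x9ABE + 0xED2A = 0x187E8 → wrap carry → 0x87E9
  0x87E9 + 0x8566 = 0x10D4F → wrap carry → 0x0D50
  0x0D50 + 0xEFE5 = 0x0FD35
  0xFD35 + 0x3BF5 = 0x1392A → wrap carry → 0x392B
One's-complement sum = 0x392B.
Checksum = ~0x392B & 0xFFFF = 0xC6D4.

C6D4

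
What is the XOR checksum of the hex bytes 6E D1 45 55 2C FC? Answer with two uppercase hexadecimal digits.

XOR the bytes together:
  start with 0x6E
  0x6E ⊕ 0xD1 = 0xBF
  0xBF ⊕ 0x45 = 0xFA
  0xFA ⊕ 0x55 = 0xAF
  0xAF ⊕ 0x2C = 0x83
  0x83 ⊕ 0xFC = 0x7F

7F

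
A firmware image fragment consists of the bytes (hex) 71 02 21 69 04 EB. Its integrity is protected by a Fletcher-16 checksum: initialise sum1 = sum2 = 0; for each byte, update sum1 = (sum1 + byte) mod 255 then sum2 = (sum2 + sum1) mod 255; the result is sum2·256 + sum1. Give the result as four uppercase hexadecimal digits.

67ED

Running sums (mod 255):
  after byte 0 (71): sum1=113, sum2=113
  after byte 1 (02): sum1=115, sum2=228
  after byte 2 (21): sum1=148, sum2=121
  after byte 3 (69): sum1=253, sum2=119
  after byte 4 (04): sum1=2, sum2=121
  after byte 5 (EB): sum1=237, sum2=103
Checksum = sum2·256 + sum1 = 103·256 + 237 = 26605 = 0x67ED.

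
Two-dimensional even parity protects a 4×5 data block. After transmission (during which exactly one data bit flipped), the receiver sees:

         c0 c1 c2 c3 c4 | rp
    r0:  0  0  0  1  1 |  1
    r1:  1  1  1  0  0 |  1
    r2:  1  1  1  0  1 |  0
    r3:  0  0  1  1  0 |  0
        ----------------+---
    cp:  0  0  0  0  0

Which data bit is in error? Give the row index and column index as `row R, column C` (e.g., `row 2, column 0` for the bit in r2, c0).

Recompute each row's even parity and compare to rp:
  r0: data parity 0, sent rp 1 → mismatch
  r1: data parity 1, sent rp 1 → ok
  r2: data parity 0, sent rp 0 → ok
  r3: data parity 0, sent rp 0 → ok
Recompute each column's even parity and compare to cp:
  c0: data parity 0, sent cp 0 → ok
  c1: data parity 0, sent cp 0 → ok
  c2: data parity 1, sent cp 0 → mismatch
  c3: data parity 0, sent cp 0 → ok
  c4: data parity 0, sent cp 0 → ok
Exactly one row (r0) and one column (c2) fail → the flipped bit is at their intersection.

row 0, column 2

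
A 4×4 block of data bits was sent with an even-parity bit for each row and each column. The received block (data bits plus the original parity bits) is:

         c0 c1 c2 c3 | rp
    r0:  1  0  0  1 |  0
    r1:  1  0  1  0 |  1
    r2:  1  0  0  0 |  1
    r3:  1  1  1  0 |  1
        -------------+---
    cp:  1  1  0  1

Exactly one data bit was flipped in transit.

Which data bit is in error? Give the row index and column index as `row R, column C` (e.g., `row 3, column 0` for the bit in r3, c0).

row 1, column 0

Recompute each row's even parity and compare to rp:
  r0: data parity 0, sent rp 0 → ok
  r1: data parity 0, sent rp 1 → mismatch
  r2: data parity 1, sent rp 1 → ok
  r3: data parity 1, sent rp 1 → ok
Recompute each column's even parity and compare to cp:
  c0: data parity 0, sent cp 1 → mismatch
  c1: data parity 1, sent cp 1 → ok
  c2: data parity 0, sent cp 0 → ok
  c3: data parity 1, sent cp 1 → ok
Exactly one row (r1) and one column (c0) fail → the flipped bit is at their intersection.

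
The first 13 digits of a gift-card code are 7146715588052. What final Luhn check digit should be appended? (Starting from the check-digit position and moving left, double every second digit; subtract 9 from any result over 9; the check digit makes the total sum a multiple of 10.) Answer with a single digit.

4

Partial digits right→left: 2 5 0 8 8 5 5 1 7 6 4 1 7
Double every second digit counting from the check-digit position (so the 1st, 3rd, 5th, ... of the partial from the right).
  doubled (with −9 where >9): 4 0 7 1 5 8 5 → sum 30
  kept as-is: 5 8 5 1 6 1 → sum 26
Total = 30 + 26 = 56.
Check digit = (10 − (56 mod 10)) mod 10 = 4.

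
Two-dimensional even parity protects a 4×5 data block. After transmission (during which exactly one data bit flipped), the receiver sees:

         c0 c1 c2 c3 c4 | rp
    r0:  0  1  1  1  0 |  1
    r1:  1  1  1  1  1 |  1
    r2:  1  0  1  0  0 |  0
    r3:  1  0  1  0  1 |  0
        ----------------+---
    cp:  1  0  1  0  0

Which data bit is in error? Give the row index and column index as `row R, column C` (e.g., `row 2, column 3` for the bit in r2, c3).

Recompute each row's even parity and compare to rp:
  r0: data parity 1, sent rp 1 → ok
  r1: data parity 1, sent rp 1 → ok
  r2: data parity 0, sent rp 0 → ok
  r3: data parity 1, sent rp 0 → mismatch
Recompute each column's even parity and compare to cp:
  c0: data parity 1, sent cp 1 → ok
  c1: data parity 0, sent cp 0 → ok
  c2: data parity 0, sent cp 1 → mismatch
  c3: data parity 0, sent cp 0 → ok
  c4: data parity 0, sent cp 0 → ok
Exactly one row (r3) and one column (c2) fail → the flipped bit is at their intersection.

row 3, column 2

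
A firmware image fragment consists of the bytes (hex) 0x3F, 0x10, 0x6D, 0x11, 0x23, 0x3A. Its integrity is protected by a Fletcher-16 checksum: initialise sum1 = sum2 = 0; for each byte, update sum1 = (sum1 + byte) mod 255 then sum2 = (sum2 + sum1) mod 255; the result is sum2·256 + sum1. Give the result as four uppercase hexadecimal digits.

Running sums (mod 255):
  after byte 0 (0x3F): sum1=63, sum2=63
  after byte 1 (0x10): sum1=79, sum2=142
  after byte 2 (0x6D): sum1=188, sum2=75
  after byte 3 (0x11): sum1=205, sum2=25
  after byte 4 (0x23): sum1=240, sum2=10
  after byte 5 (0x3A): sum1=43, sum2=53
Checksum = sum2·256 + sum1 = 53·256 + 43 = 13611 = 0x352B.

352B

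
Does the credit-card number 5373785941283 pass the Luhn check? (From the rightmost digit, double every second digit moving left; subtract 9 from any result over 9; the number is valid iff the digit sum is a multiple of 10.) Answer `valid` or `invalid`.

From the right, keep odd positions and double even positions (subtract 9 from any doubled value over 9):
  doubled (positions 2,4,...): 7 2 9 7 6 6 → sum 37
  kept (positions 1,3,...): 3 2 4 5 7 7 5 → sum 33
Total = 70.
70 mod 10 = 0, so the number is valid.

valid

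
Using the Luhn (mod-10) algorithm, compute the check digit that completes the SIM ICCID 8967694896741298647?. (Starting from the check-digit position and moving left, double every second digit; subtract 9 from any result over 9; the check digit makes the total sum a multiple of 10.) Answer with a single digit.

9

Partial digits right→left: 7 4 6 8 9 2 1 4 7 6 9 8 4 9 6 7 6 9 8
Double every second digit counting from the check-digit position (so the 1st, 3rd, 5th, ... of the partial from the right).
  doubled (with −9 where >9): 5 3 9 2 5 9 8 3 3 7 → sum 54
  kept as-is: 4 8 2 4 6 8 9 7 9 → sum 57
Total = 54 + 57 = 111.
Check digit = (10 − (111 mod 10)) mod 10 = 9.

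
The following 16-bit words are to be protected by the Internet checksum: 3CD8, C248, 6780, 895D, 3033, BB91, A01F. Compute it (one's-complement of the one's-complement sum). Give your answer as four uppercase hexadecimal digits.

One's-complement addition (fold any carry out of bit 15 back into bit 0):
  0x3CD8 + 0xC248 = 0x0FF20
  0xFF20 + 0x6780 = 0x166A0 → wrap carry → 0x66A1
  0x66A1 + 0x895D = 0x0EFFE
  0xEFFE + 0x3033 = 0x12031 → wrap carry → 0x2032
  0x2032 + 0xBB91 = 0x0DBC3
  0xDBC3 + 0xA01F = 0x17BE2 → wrap carry → 0x7BE3
One's-complement sum = 0x7BE3.
Checksum = ~0x7BE3 & 0xFFFF = 0x841C.

841C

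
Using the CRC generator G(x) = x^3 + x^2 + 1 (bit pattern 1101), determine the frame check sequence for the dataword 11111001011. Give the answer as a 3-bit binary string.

Append 3 zeros: 11111001011000. Divide by 1101 (XOR where the leading bit is 1):
  pos 0: 1111 XOR 1101 = 0010
  pos 2: 1010 XOR 1101 = 0111
  pos 3: 1110 XOR 1101 = 0011
  pos 5: 1110 XOR 1101 = 0011
  pos 7: 1111 XOR 1101 = 0010
  pos 9: 1000 XOR 1101 = 0101
  pos 10: 1010 XOR 1101 = 0111
Remainder (last 3 bits) = 111. This is the CRC / FCS.

111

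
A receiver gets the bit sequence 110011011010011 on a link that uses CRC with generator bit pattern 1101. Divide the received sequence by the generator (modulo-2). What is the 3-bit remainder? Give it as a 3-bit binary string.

101

Modulo-2 division of 110011011010011 by 1101:
  pos 0: 1100 XOR 1101 = 0001
  pos 3: 1110 XOR 1101 = 0011
  pos 5: 1111 XOR 1101 = 0010
  pos 7: 1001 XOR 1101 = 0100
  pos 8: 1000 XOR 1101 = 0101
  pos 9: 1010 XOR 1101 = 0111
  pos 10: 1111 XOR 1101 = 0010
Remainder = 101 (nonzero — an error is detected).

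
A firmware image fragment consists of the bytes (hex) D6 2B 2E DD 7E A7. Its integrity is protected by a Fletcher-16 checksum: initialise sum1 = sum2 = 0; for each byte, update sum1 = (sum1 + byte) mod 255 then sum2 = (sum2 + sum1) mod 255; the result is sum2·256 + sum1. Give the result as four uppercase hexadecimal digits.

D734

Running sums (mod 255):
  after byte 0 (D6): sum1=214, sum2=214
  after byte 1 (2B): sum1=2, sum2=216
  after byte 2 (2E): sum1=48, sum2=9
  after byte 3 (DD): sum1=14, sum2=23
  after byte 4 (7E): sum1=140, sum2=163
  after byte 5 (A7): sum1=52, sum2=215
Checksum = sum2·256 + sum1 = 215·256 + 52 = 55092 = 0xD734.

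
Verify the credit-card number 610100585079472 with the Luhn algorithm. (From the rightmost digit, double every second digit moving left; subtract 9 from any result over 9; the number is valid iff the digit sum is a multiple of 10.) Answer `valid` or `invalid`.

From the right, keep odd positions and double even positions (subtract 9 from any doubled value over 9):
  doubled (positions 2,4,...): 5 9 0 7 0 2 2 → sum 25
  kept (positions 1,3,...): 2 4 7 5 5 0 0 6 → sum 29
Total = 54.
54 mod 10 = 4, so the number is invalid.

invalid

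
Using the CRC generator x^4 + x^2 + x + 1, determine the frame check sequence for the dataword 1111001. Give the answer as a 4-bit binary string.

1000

Append 4 zeros: 11110010000. Divide by 10111 (XOR where the leading bit is 1):
  pos 0: 11110 XOR 10111 = 01001
  pos 1: 10010 XOR 10111 = 00101
  pos 3: 10110 XOR 10111 = 00001
Remainder (last 4 bits) = 1000. This is the CRC / FCS.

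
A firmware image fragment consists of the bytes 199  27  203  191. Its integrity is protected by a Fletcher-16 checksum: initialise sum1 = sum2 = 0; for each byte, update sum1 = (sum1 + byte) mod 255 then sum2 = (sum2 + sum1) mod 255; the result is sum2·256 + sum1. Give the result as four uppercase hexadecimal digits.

C76E

Running sums (mod 255):
  after byte 0 (199): sum1=199, sum2=199
  after byte 1 (27): sum1=226, sum2=170
  after byte 2 (203): sum1=174, sum2=89
  after byte 3 (191): sum1=110, sum2=199
Checksum = sum2·256 + sum1 = 199·256 + 110 = 51054 = 0xC76E.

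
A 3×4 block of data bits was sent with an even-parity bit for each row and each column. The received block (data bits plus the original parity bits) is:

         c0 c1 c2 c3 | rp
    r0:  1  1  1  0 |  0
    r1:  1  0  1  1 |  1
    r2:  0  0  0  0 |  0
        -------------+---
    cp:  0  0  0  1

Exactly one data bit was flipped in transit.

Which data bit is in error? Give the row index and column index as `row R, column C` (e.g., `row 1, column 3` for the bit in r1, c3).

row 0, column 1

Recompute each row's even parity and compare to rp:
  r0: data parity 1, sent rp 0 → mismatch
  r1: data parity 1, sent rp 1 → ok
  r2: data parity 0, sent rp 0 → ok
Recompute each column's even parity and compare to cp:
  c0: data parity 0, sent cp 0 → ok
  c1: data parity 1, sent cp 0 → mismatch
  c2: data parity 0, sent cp 0 → ok
  c3: data parity 1, sent cp 1 → ok
Exactly one row (r0) and one column (c1) fail → the flipped bit is at their intersection.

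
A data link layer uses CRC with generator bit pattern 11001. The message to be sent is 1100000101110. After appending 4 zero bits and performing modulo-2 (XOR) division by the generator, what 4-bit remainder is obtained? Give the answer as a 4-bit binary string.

Append 4 zeros: 11000001011100000. Divide by 11001 (XOR where the leading bit is 1):
  pos 0: 11000 XOR 11001 = 00001
  pos 4: 10010 XOR 11001 = 01011
  pos 5: 10111 XOR 11001 = 01110
  pos 6: 11101 XOR 11001 = 00100
  pos 8: 10010 XOR 11001 = 01011
  pos 9: 10110 XOR 11001 = 01111
  pos 10: 11110 XOR 11001 = 00111
  pos 12: 11100 XOR 11001 = 00101
Remainder (last 4 bits) = 0101. This is the CRC / FCS.

0101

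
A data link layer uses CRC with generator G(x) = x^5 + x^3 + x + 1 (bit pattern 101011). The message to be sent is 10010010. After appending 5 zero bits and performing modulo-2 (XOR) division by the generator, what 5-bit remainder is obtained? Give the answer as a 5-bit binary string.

Append 5 zeros: 1001001000000. Divide by 101011 (XOR where the leading bit is 1):
  pos 0: 100100 XOR 101011 = 001111
  pos 2: 111110 XOR 101011 = 010101
  pos 3: 101010 XOR 101011 = 000001
Remainder (last 5 bits) = 10000. This is the CRC / FCS.

10000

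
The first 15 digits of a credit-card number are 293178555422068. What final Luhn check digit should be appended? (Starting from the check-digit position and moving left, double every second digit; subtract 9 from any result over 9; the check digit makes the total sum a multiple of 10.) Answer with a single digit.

Partial digits right→left: 8 6 0 2 2 4 5 5 5 8 7 1 3 9 2
Double every second digit counting from the check-digit position (so the 1st, 3rd, 5th, ... of the partial from the right).
  doubled (with −9 where >9): 7 0 4 1 1 5 6 4 → sum 28
  kept as-is: 6 2 4 5 8 1 9 → sum 35
Total = 28 + 35 = 63.
Check digit = (10 − (63 mod 10)) mod 10 = 7.

7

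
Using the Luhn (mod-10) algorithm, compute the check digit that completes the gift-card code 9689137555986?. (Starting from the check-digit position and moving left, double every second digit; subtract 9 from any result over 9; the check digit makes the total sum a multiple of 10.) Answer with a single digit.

8

Partial digits right→left: 6 8 9 5 5 5 7 3 1 9 8 6 9
Double every second digit counting from the check-digit position (so the 1st, 3rd, 5th, ... of the partial from the right).
  doubled (with −9 where >9): 3 9 1 5 2 7 9 → sum 36
  kept as-is: 8 5 5 3 9 6 → sum 36
Total = 36 + 36 = 72.
Check digit = (10 − (72 mod 10)) mod 10 = 8.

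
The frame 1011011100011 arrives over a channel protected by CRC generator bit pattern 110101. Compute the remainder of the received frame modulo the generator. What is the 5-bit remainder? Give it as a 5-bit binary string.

Modulo-2 division of 1011011100011 by 110101:
  pos 0: 101101 XOR 110101 = 011000
  pos 1: 110001 XOR 110101 = 000100
  pos 4: 100100 XOR 110101 = 010001
  pos 5: 100010 XOR 110101 = 010111
  pos 6: 101111 XOR 110101 = 011010
  pos 7: 110101 XOR 110101 = 000000
Remainder = 00000 (zero — the frame passes the CRC check).

00000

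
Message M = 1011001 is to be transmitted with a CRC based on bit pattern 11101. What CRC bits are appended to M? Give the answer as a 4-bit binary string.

0110

Append 4 zeros: 10110010000. Divide by 11101 (XOR where the leading bit is 1):
  pos 0: 10110 XOR 11101 = 01011
  pos 1: 10110 XOR 11101 = 01011
  pos 2: 10111 XOR 11101 = 01010
  pos 3: 10100 XOR 11101 = 01001
  pos 4: 10010 XOR 11101 = 01111
  pos 5: 11110 XOR 11101 = 00011
Remainder (last 4 bits) = 0110. This is the CRC / FCS.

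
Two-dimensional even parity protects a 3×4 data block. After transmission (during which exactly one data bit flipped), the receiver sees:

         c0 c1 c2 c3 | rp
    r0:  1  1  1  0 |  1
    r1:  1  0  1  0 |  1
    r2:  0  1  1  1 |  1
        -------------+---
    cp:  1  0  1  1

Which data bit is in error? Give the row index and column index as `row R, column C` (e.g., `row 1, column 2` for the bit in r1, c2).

row 1, column 0

Recompute each row's even parity and compare to rp:
  r0: data parity 1, sent rp 1 → ok
  r1: data parity 0, sent rp 1 → mismatch
  r2: data parity 1, sent rp 1 → ok
Recompute each column's even parity and compare to cp:
  c0: data parity 0, sent cp 1 → mismatch
  c1: data parity 0, sent cp 0 → ok
  c2: data parity 1, sent cp 1 → ok
  c3: data parity 1, sent cp 1 → ok
Exactly one row (r1) and one column (c0) fail → the flipped bit is at their intersection.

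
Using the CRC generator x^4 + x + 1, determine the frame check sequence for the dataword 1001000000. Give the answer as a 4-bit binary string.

1010

Append 4 zeros: 10010000000000. Divide by 10011 (XOR where the leading bit is 1):
  pos 0: 10010 XOR 10011 = 00001
  pos 4: 10000 XOR 10011 = 00011
  pos 7: 11000 XOR 10011 = 01011
  pos 8: 10110 XOR 10011 = 00101
Remainder (last 4 bits) = 1010. This is the CRC / FCS.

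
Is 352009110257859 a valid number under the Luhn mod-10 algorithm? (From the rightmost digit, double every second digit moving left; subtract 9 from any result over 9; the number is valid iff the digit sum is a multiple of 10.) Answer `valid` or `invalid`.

valid

From the right, keep odd positions and double even positions (subtract 9 from any doubled value over 9):
  doubled (positions 2,4,...): 1 5 4 2 9 0 1 → sum 22
  kept (positions 1,3,...): 9 8 5 0 1 0 2 3 → sum 28
Total = 50.
50 mod 10 = 0, so the number is valid.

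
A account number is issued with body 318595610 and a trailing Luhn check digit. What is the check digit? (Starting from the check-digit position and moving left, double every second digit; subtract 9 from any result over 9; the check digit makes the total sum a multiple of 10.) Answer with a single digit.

Partial digits right→left: 0 1 6 5 9 5 8 1 3
Double every second digit counting from the check-digit position (so the 1st, 3rd, 5th, ... of the partial from the right).
  doubled (with −9 where >9): 0 3 9 7 6 → sum 25
  kept as-is: 1 5 5 1 → sum 12
Total = 25 + 12 = 37.
Check digit = (10 − (37 mod 10)) mod 10 = 3.

3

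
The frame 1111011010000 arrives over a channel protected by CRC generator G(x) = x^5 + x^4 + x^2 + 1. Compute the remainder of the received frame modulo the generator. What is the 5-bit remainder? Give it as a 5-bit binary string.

Modulo-2 division of 1111011010000 by 110101:
  pos 0: 111101 XOR 110101 = 001000
  pos 2: 100010 XOR 110101 = 010111
  pos 3: 101111 XOR 110101 = 011010
  pos 4: 110100 XOR 110101 = 000001
Remainder = 01000 (nonzero — an error is detected).

01000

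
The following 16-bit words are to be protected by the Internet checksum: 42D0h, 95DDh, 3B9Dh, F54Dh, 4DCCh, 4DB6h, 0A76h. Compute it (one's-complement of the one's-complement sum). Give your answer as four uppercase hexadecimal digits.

One's-complement addition (fold any carry out of bit 15 back into bit 0):
  0x42D0 + 0x95DD = 0x0D8AD
  0xD8AD + 0x3B9D = 0x1144A → wrap carry → 0x144B
  0x144B + 0xF54D = 0x10998 → wrap carry → 0x0999
  0x0999 + 0x4DCC = 0x05765
  0x5765 + 0x4DB6 = 0x0A51B
  0xA51B + 0x0A76 = 0x0AF91
One's-complement sum = 0xAF91.
Checksum = ~0xAF91 & 0xFFFF = 0x506E.

506E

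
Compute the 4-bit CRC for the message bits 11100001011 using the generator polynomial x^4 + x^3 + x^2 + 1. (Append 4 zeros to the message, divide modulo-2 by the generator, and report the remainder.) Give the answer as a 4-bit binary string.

Append 4 zeros: 111000010110000. Divide by 11101 (XOR where the leading bit is 1):
  pos 0: 11100 XOR 11101 = 00001
  pos 4: 10010 XOR 11101 = 01111
  pos 5: 11111 XOR 11101 = 00010
  pos 8: 10100 XOR 11101 = 01001
  pos 9: 10010 XOR 11101 = 01111
  pos 10: 11110 XOR 11101 = 00011
Remainder (last 4 bits) = 0011. This is the CRC / FCS.

0011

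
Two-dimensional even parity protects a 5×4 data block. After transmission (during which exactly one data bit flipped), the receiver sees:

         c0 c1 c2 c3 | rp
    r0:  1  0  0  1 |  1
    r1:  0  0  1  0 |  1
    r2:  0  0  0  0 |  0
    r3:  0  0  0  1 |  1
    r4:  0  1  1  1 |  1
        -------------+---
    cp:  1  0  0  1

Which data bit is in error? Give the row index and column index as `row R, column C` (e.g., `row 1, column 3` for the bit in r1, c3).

row 0, column 1

Recompute each row's even parity and compare to rp:
  r0: data parity 0, sent rp 1 → mismatch
  r1: data parity 1, sent rp 1 → ok
  r2: data parity 0, sent rp 0 → ok
  r3: data parity 1, sent rp 1 → ok
  r4: data parity 1, sent rp 1 → ok
Recompute each column's even parity and compare to cp:
  c0: data parity 1, sent cp 1 → ok
  c1: data parity 1, sent cp 0 → mismatch
  c2: data parity 0, sent cp 0 → ok
  c3: data parity 1, sent cp 1 → ok
Exactly one row (r0) and one column (c1) fail → the flipped bit is at their intersection.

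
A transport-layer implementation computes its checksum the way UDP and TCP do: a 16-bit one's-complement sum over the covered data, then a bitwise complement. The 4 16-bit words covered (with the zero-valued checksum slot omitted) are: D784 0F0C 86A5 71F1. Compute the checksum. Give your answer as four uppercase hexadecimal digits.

20D8

One's-complement addition (fold any carry out of bit 15 back into bit 0):
  0xD784 + 0x0F0C = 0x0E690
  0xE690 + 0x86A5 = 0x16D35 → wrap carry → 0x6D36
  0x6D36 + 0x71F1 = 0x0DF27
One's-complement sum = 0xDF27.
Checksum = ~0xDF27 & 0xFFFF = 0x20D8.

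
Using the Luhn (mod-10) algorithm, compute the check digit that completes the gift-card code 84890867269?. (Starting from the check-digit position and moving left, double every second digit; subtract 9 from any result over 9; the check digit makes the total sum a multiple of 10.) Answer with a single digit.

Partial digits right→left: 9 6 2 7 6 8 0 9 8 4 8
Double every second digit counting from the check-digit position (so the 1st, 3rd, 5th, ... of the partial from the right).
  doubled (with −9 where >9): 9 4 3 0 7 7 → sum 30
  kept as-is: 6 7 8 9 4 → sum 34
Total = 30 + 34 = 64.
Check digit = (10 − (64 mod 10)) mod 10 = 6.

6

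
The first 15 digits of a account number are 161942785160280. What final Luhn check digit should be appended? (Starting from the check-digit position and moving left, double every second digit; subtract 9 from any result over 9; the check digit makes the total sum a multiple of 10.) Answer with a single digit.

Partial digits right→left: 0 8 2 0 6 1 5 8 7 2 4 9 1 6 1
Double every second digit counting from the check-digit position (so the 1st, 3rd, 5th, ... of the partial from the right).
  doubled (with −9 where >9): 0 4 3 1 5 8 2 2 → sum 25
  kept as-is: 8 0 1 8 2 9 6 → sum 34
Total = 25 + 34 = 59.
Check digit = (10 − (59 mod 10)) mod 10 = 1.

1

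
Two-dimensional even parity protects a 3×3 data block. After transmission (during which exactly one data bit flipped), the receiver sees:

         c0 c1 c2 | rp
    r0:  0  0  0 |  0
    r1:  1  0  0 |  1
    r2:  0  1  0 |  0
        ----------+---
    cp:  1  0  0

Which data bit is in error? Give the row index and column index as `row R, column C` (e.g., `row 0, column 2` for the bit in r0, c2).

Recompute each row's even parity and compare to rp:
  r0: data parity 0, sent rp 0 → ok
  r1: data parity 1, sent rp 1 → ok
  r2: data parity 1, sent rp 0 → mismatch
Recompute each column's even parity and compare to cp:
  c0: data parity 1, sent cp 1 → ok
  c1: data parity 1, sent cp 0 → mismatch
  c2: data parity 0, sent cp 0 → ok
Exactly one row (r2) and one column (c1) fail → the flipped bit is at their intersection.

row 2, column 1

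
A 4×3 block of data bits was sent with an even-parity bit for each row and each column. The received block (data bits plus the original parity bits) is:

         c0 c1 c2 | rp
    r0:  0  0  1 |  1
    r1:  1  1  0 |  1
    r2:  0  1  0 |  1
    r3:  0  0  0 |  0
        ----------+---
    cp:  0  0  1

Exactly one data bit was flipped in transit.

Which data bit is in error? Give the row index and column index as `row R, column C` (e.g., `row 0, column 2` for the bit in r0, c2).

Recompute each row's even parity and compare to rp:
  r0: data parity 1, sent rp 1 → ok
  r1: data parity 0, sent rp 1 → mismatch
  r2: data parity 1, sent rp 1 → ok
  r3: data parity 0, sent rp 0 → ok
Recompute each column's even parity and compare to cp:
  c0: data parity 1, sent cp 0 → mismatch
  c1: data parity 0, sent cp 0 → ok
  c2: data parity 1, sent cp 1 → ok
Exactly one row (r1) and one column (c0) fail → the flipped bit is at their intersection.

row 1, column 0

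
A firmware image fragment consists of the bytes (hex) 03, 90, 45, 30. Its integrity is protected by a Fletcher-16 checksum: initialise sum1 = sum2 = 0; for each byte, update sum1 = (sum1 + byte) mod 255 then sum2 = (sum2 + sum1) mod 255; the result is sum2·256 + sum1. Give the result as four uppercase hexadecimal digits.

7809

Running sums (mod 255):
  after byte 0 (03): sum1=3, sum2=3
  after byte 1 (90): sum1=147, sum2=150
  after byte 2 (45): sum1=216, sum2=111
  after byte 3 (30): sum1=9, sum2=120
Checksum = sum2·256 + sum1 = 120·256 + 9 = 30729 = 0x7809.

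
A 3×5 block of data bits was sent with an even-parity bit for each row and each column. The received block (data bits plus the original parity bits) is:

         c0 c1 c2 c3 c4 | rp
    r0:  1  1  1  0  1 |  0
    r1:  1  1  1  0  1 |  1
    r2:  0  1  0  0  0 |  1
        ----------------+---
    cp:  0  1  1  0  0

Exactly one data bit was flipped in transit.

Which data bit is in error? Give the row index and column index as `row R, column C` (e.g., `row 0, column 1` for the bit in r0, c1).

Recompute each row's even parity and compare to rp:
  r0: data parity 0, sent rp 0 → ok
  r1: data parity 0, sent rp 1 → mismatch
  r2: data parity 1, sent rp 1 → ok
Recompute each column's even parity and compare to cp:
  c0: data parity 0, sent cp 0 → ok
  c1: data parity 1, sent cp 1 → ok
  c2: data parity 0, sent cp 1 → mismatch
  c3: data parity 0, sent cp 0 → ok
  c4: data parity 0, sent cp 0 → ok
Exactly one row (r1) and one column (c2) fail → the flipped bit is at their intersection.

row 1, column 2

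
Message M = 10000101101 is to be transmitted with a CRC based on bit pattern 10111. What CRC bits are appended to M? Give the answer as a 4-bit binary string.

1000

Append 4 zeros: 100001011010000. Divide by 10111 (XOR where the leading bit is 1):
  pos 0: 10000 XOR 10111 = 00111
  pos 2: 11110 XOR 10111 = 01001
  pos 3: 10011 XOR 10111 = 00100
  pos 5: 10010 XOR 10111 = 00101
  pos 7: 10110 XOR 10111 = 00001
Remainder (last 4 bits) = 1000. This is the CRC / FCS.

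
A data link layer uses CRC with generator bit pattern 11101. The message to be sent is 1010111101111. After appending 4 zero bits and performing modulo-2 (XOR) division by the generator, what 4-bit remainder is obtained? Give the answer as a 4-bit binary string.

0110

Append 4 zeros: 10101111011110000. Divide by 11101 (XOR where the leading bit is 1):
  pos 0: 10101 XOR 11101 = 01000
  pos 1: 10001 XOR 11101 = 01100
  pos 2: 11001 XOR 11101 = 00100
  pos 4: 10010 XOR 11101 = 01111
  pos 5: 11111 XOR 11101 = 00010
  pos 8: 10111 XOR 11101 = 01010
  pos 9: 10100 XOR 11101 = 01001
  pos 10: 10010 XOR 11101 = 01111
  pos 11: 11110 XOR 11101 = 00011
Remainder (last 4 bits) = 0110. This is the CRC / FCS.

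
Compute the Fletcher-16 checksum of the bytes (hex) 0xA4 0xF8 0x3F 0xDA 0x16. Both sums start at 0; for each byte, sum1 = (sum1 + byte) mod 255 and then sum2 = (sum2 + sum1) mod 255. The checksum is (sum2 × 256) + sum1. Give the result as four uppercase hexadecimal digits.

A4CD

Running sums (mod 255):
  after byte 0 (0xA4): sum1=164, sum2=164
  after byte 1 (0xF8): sum1=157, sum2=66
  after byte 2 (0x3F): sum1=220, sum2=31
  after byte 3 (0xDA): sum1=183, sum2=214
  after byte 4 (0x16): sum1=205, sum2=164
Checksum = sum2·256 + sum1 = 164·256 + 205 = 42189 = 0xA4CD.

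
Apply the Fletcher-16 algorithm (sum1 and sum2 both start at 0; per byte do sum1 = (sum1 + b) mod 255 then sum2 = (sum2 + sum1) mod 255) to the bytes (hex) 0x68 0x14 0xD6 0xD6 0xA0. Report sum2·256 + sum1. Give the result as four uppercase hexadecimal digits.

Running sums (mod 255):
  after byte 0 (0x68): sum1=104, sum2=104
  after byte 1 (0x14): sum1=124, sum2=228
  after byte 2 (0xD6): sum1=83, sum2=56
  after byte 3 (0xD6): sum1=42, sum2=98
  after byte 4 (0xA0): sum1=202, sum2=45
Checksum = sum2·256 + sum1 = 45·256 + 202 = 11722 = 0x2DCA.

2DCA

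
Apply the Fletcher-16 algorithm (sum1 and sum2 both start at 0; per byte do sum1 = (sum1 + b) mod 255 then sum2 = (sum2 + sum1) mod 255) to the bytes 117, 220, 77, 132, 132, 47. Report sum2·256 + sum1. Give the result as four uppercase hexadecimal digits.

0CD7

Running sums (mod 255):
  after byte 0 (117): sum1=117, sum2=117
  after byte 1 (220): sum1=82, sum2=199
  after byte 2 (77): sum1=159, sum2=103
  after byte 3 (132): sum1=36, sum2=139
  after byte 4 (132): sum1=168, sum2=52
  after byte 5 (47): sum1=215, sum2=12
Checksum = sum2·256 + sum1 = 12·256 + 215 = 3287 = 0x0CD7.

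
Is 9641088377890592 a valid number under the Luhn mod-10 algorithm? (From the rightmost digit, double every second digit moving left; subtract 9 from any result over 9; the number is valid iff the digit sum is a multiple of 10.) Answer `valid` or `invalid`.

invalid

From the right, keep odd positions and double even positions (subtract 9 from any doubled value over 9):
  doubled (positions 2,4,...): 9 0 7 5 7 0 8 9 → sum 45
  kept (positions 1,3,...): 2 5 9 7 3 8 1 6 → sum 41
Total = 86.
86 mod 10 = 6, so the number is invalid.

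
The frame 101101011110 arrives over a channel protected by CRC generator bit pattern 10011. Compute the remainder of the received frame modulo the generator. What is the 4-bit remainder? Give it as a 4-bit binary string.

0000

Modulo-2 division of 101101011110 by 10011:
  pos 0: 10110 XOR 10011 = 00101
  pos 2: 10110 XOR 10011 = 00101
  pos 4: 10111 XOR 10011 = 00100
  pos 6: 10011 XOR 10011 = 00000
Remainder = 0000 (zero — the frame passes the CRC check).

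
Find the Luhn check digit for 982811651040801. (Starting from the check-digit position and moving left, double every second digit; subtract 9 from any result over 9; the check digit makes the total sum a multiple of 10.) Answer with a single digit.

1

Partial digits right→left: 1 0 8 0 4 0 1 5 6 1 1 8 2 8 9
Double every second digit counting from the check-digit position (so the 1st, 3rd, 5th, ... of the partial from the right).
  doubled (with −9 where >9): 2 7 8 2 3 2 4 9 → sum 37
  kept as-is: 0 0 0 5 1 8 8 → sum 22
Total = 37 + 22 = 59.
Check digit = (10 − (59 mod 10)) mod 10 = 1.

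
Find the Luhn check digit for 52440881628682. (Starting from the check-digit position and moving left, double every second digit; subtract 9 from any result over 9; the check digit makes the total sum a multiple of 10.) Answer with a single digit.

9

Partial digits right→left: 2 8 6 8 2 6 1 8 8 0 4 4 2 5
Double every second digit counting from the check-digit position (so the 1st, 3rd, 5th, ... of the partial from the right).
  doubled (with −9 where >9): 4 3 4 2 7 8 4 → sum 32
  kept as-is: 8 8 6 8 0 4 5 → sum 39
Total = 32 + 39 = 71.
Check digit = (10 − (71 mod 10)) mod 10 = 9.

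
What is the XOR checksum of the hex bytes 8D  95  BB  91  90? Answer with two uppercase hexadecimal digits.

XOR the bytes together:
  start with 0x8D
  0x8D ⊕ 0x95 = 0x18
  0x18 ⊕ 0xBB = 0xA3
  0xA3 ⊕ 0x91 = 0x32
  0x32 ⊕ 0x90 = 0xA2

A2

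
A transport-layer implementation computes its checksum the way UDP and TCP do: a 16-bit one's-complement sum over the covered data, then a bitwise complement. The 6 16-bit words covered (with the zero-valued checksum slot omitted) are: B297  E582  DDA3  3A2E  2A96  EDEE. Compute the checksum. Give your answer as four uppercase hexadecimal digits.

One's-complement addition (fold any carry out of bit 15 back into bit 0):
  0xB297 + 0xE582 = 0x19819 → wrap carry → 0x981A
  0x981A + 0xDDA3 = 0x175BD → wrap carry → 0x75BE
  0x75BE + 0x3A2E = 0x0AFEC
  0xAFEC + 0x2A96 = 0x0DA82
  0xDA82 + 0xEDEE = 0x1C870 → wrap carry → 0xC871
One's-complement sum = 0xC871.
Checksum = ~0xC871 & 0xFFFF = 0x378E.

378E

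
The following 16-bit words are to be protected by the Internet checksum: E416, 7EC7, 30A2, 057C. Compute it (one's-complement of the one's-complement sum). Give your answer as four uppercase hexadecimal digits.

6703

One's-complement addition (fold any carry out of bit 15 back into bit 0):
  0xE416 + 0x7EC7 = 0x162DD → wrap carry → 0x62DE
  0x62DE + 0x30A2 = 0x09380
  0x9380 + 0x057C = 0x098FC
One's-complement sum = 0x98FC.
Checksum = ~0x98FC & 0xFFFF = 0x6703.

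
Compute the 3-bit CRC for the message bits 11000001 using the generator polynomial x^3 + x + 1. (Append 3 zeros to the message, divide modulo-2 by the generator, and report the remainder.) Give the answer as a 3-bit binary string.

100

Append 3 zeros: 11000001000. Divide by 1011 (XOR where the leading bit is 1):
  pos 0: 1100 XOR 1011 = 0111
  pos 1: 1110 XOR 1011 = 0101
  pos 2: 1010 XOR 1011 = 0001
  pos 5: 1010 XOR 1011 = 0001
Remainder (last 3 bits) = 100. This is the CRC / FCS.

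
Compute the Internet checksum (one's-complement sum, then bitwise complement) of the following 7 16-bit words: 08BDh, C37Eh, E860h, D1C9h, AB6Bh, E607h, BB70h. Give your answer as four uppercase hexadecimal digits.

One's-complement addition (fold any carry out of bit 15 back into bit 0):
  0x08BD + 0xC37E = 0x0CC3B
  0xCC3B + 0xE860 = 0x1B49B → wrap carry → 0xB49C
  0xB49C + 0xD1C9 = 0x18665 → wrap carry → 0x8666
  0x8666 + 0xAB6B = 0x131D1 → wrap carry → 0x31D2
  0x31D2 + 0xE607 = 0x117D9 → wrap carry → 0x17DA
  0x17DA + 0xBB70 = 0x0D34A
One's-complement sum = 0xD34A.
Checksum = ~0xD34A & 0xFFFF = 0x2CB5.

2CB5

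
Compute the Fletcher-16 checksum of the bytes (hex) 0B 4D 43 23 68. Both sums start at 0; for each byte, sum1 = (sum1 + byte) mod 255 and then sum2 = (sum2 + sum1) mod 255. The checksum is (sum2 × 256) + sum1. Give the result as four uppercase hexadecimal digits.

E427

Running sums (mod 255):
  after byte 0 (0B): sum1=11, sum2=11
  after byte 1 (4D): sum1=88, sum2=99
  after byte 2 (43): sum1=155, sum2=254
  after byte 3 (23): sum1=190, sum2=189
  after byte 4 (68): sum1=39, sum2=228
Checksum = sum2·256 + sum1 = 228·256 + 39 = 58407 = 0xE427.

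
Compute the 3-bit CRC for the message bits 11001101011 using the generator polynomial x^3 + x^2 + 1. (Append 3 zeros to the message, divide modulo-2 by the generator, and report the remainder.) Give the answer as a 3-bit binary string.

111

Append 3 zeros: 11001101011000. Divide by 1101 (XOR where the leading bit is 1):
  pos 0: 1100 XOR 1101 = 0001
  pos 3: 1110 XOR 1101 = 0011
  pos 5: 1110 XOR 1101 = 0011
  pos 7: 1111 XOR 1101 = 0010
  pos 9: 1000 XOR 1101 = 0101
  pos 10: 1010 XOR 1101 = 0111
Remainder (last 3 bits) = 111. This is the CRC / FCS.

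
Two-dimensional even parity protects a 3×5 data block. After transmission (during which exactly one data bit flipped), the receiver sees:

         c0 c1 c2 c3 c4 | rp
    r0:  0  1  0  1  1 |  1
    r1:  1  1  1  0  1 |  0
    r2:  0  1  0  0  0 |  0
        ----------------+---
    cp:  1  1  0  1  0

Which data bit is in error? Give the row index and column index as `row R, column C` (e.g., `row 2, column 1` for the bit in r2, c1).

Recompute each row's even parity and compare to rp:
  r0: data parity 1, sent rp 1 → ok
  r1: data parity 0, sent rp 0 → ok
  r2: data parity 1, sent rp 0 → mismatch
Recompute each column's even parity and compare to cp:
  c0: data parity 1, sent cp 1 → ok
  c1: data parity 1, sent cp 1 → ok
  c2: data parity 1, sent cp 0 → mismatch
  c3: data parity 1, sent cp 1 → ok
  c4: data parity 0, sent cp 0 → ok
Exactly one row (r2) and one column (c2) fail → the flipped bit is at their intersection.

row 2, column 2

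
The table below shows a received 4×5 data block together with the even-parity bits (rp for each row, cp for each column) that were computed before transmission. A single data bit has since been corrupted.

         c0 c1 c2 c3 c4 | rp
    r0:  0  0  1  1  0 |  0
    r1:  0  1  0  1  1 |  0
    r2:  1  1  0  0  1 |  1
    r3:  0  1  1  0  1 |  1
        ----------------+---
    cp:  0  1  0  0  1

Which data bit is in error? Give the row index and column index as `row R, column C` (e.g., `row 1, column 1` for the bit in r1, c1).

row 1, column 0

Recompute each row's even parity and compare to rp:
  r0: data parity 0, sent rp 0 → ok
  r1: data parity 1, sent rp 0 → mismatch
  r2: data parity 1, sent rp 1 → ok
  r3: data parity 1, sent rp 1 → ok
Recompute each column's even parity and compare to cp:
  c0: data parity 1, sent cp 0 → mismatch
  c1: data parity 1, sent cp 1 → ok
  c2: data parity 0, sent cp 0 → ok
  c3: data parity 0, sent cp 0 → ok
  c4: data parity 1, sent cp 1 → ok
Exactly one row (r1) and one column (c0) fail → the flipped bit is at their intersection.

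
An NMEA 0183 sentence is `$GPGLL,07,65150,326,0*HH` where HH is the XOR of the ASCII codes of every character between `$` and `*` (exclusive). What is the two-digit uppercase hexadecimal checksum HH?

XOR the ASCII codes of the payload characters:
  'G' = 0x47 → acc = 0x47
  'P' = 0x50 → acc = 0x17
  'G' = 0x47 → acc = 0x50
  'L' = 0x4C → acc = 0x1C
  'L' = 0x4C → acc = 0x50
  ',' = 0x2C → acc = 0x7C
  '0' = 0x30 → acc = 0x4C
  '7' = 0x37 → acc = 0x7B
  ',' = 0x2C → acc = 0x57
  '6' = 0x36 → acc = 0x61
  '5' = 0x35 → acc = 0x54
  '1' = 0x31 → acc = 0x65
  '5' = 0x35 → acc = 0x50
  '0' = 0x30 → acc = 0x60
  ',' = 0x2C → acc = 0x4C
  '3' = 0x33 → acc = 0x7F
  '2' = 0x32 → acc = 0x4D
  '6' = 0x36 → acc = 0x7B
  ',' = 0x2C → acc = 0x57
  '0' = 0x30 → acc = 0x67
Checksum = 0x67.

67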